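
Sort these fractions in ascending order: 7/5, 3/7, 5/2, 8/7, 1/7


Convert to decimal for comparison:
  7/5 = 1.4
  3/7 = 0.4286
  5/2 = 2.5
  8/7 = 1.1429
  1/7 = 0.1429
Decimals in increasing order: 0.1429 < 0.4286 < 1.1429 < 1.4 < 2.5
Writing each back as its fraction gives the sorted order.
Final answer: 1/7, 3/7, 8/7, 7/5, 5/2


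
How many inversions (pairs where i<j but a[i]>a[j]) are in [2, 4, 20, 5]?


For each element, count the later elements that are smaller than it:
  2 (index 0): smaller elements after it = [] -> 0
  4 (index 1): smaller elements after it = [] -> 0
  20 (index 2): smaller elements after it = [5] -> 1
Total inversions = 0 + 0 + 1 = 1
Final answer: 1


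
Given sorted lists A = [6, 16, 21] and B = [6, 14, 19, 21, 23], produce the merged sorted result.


List A: [6, 16, 21]
List B: [6, 14, 19, 21, 23]
Repeatedly compare the front elements and take the smaller:
  6 vs 6 -> take 6
  16 vs 6 -> take 6
  16 vs 14 -> take 14
  16 vs 19 -> take 16
  21 vs 19 -> take 19
  21 vs 21 -> take 21
  A is exhausted; append the rest of B: [21, 23]
Final answer: [6, 6, 14, 16, 19, 21, 21, 23]


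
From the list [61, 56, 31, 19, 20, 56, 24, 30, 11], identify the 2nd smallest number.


Sort ascending: [11, 19, 20, 24, 30, 31, 56, 56, 61]
The 2nd element (1-indexed) is at index 1.
Value = 19
Final answer: 19


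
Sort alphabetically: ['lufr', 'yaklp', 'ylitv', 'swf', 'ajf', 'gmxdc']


Compare strings character by character (the first differing letter decides):
  'ajf' < 'gmxdc' since 'a' < 'g' at position 1
  'gmxdc' < 'lufr' since 'g' < 'l' at position 1
  'lufr' < 'swf' since 'l' < 's' at position 1
  'swf' < 'yaklp' since 's' < 'y' at position 1
  'yaklp' < 'ylitv' since 'a' < 'l' at position 2
Chaining these comparisons gives the alphabetical order.
Final answer: ['ajf', 'gmxdc', 'lufr', 'swf', 'yaklp', 'ylitv']


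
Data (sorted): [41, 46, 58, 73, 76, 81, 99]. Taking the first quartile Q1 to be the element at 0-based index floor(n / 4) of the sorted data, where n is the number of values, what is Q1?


The list has n = 7 elements.
Q1 index = floor(7 / 4) = floor(1.75) = 1
Counting from index 0 in the sorted data, the element at index 1 is 46.
Final answer: 46


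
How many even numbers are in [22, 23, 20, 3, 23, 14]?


Check each element:
  22 is even
  23 is odd
  20 is even
  3 is odd
  23 is odd
  14 is even
Evens: [22, 20, 14]
Count of evens = 3
Final answer: 3


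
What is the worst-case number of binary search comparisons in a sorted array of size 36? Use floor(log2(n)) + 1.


Binary search halves the search space each step.
Maximum comparisons = floor(log2(36)) + 1
log2(36) = 5.1699
floor(log2(36)) = 5, so 5 + 1 = 6
Final answer: 6


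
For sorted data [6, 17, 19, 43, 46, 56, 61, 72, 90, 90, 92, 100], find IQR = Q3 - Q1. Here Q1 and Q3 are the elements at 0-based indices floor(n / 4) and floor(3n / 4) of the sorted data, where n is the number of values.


The data has n = 12 elements.
Q1 index = floor(12 / 4) = floor(3) = 3; Q3 index = floor(3 * 12 / 4) = floor(9) = 9
Q1 = element at index 3 = 43
Q3 = element at index 9 = 90
IQR = 90 - 43 = 47
Final answer: 47


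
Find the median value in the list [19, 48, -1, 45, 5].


First, sort the list: [-1, 5, 19, 45, 48]
The list has 5 elements (odd count).
The middle index is 2 (0-based), and the element there is 19.
Final answer: 19


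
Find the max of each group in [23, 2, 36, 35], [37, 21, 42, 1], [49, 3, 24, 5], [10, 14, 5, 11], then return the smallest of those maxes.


Find max of each group:
  Group 1: [23, 2, 36, 35] -> max = 36
  Group 2: [37, 21, 42, 1] -> max = 42
  Group 3: [49, 3, 24, 5] -> max = 49
  Group 4: [10, 14, 5, 11] -> max = 14
Maxes: [36, 42, 49, 14]
Minimum of maxes = 14
Final answer: 14


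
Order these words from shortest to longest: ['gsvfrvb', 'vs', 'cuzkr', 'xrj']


Compute lengths:
  'gsvfrvb' has length 7
  'vs' has length 2
  'cuzkr' has length 5
  'xrj' has length 3
Lengths in increasing order: 2 < 3 < 5 < 7
Listing the words in that order gives the answer.
Final answer: ['vs', 'xrj', 'cuzkr', 'gsvfrvb']


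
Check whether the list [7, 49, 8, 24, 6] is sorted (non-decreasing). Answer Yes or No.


Check consecutive pairs:
  7 <= 49? True
  49 <= 8? False
  8 <= 24? True
  24 <= 6? False
2 consecutive pair(s) are out of order, so the list is not sorted.
Final answer: No


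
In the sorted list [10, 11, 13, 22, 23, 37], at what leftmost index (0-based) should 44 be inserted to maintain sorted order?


List is sorted: [10, 11, 13, 22, 23, 37]
We need the leftmost position where 44 can be inserted, i.e. the first index whose element is >= 44 (or the end of the list if none is).
Binary search with low=0, high=6 (0-based indices):
  low=0, high=6, mid=3: a[3]=22 < 44, so low = 4
  low=4, high=6, mid=5: a[5]=37 < 44, so low = 6
Now low = high = 6, so the insertion index is 6.
Final answer: 6


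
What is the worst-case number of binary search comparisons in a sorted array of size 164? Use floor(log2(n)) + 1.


Binary search halves the search space each step.
Maximum comparisons = floor(log2(164)) + 1
log2(164) = 7.3576
floor(log2(164)) = 7, so 7 + 1 = 8
Final answer: 8


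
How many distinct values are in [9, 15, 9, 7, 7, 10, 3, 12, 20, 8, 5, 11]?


List all unique values:
Distinct values: [3, 5, 7, 8, 9, 10, 11, 12, 15, 20]
Count = 10
Final answer: 10


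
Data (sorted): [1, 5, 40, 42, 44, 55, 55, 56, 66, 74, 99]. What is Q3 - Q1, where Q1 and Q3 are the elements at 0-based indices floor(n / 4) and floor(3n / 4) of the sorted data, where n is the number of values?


The data has n = 11 elements.
Q1 index = floor(11 / 4) = floor(2.75) = 2; Q3 index = floor(3 * 11 / 4) = floor(8.25) = 8
Q1 = element at index 2 = 40
Q3 = element at index 8 = 66
IQR = 66 - 40 = 26
Final answer: 26


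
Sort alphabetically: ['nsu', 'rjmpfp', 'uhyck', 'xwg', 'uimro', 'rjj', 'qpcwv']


Compare strings character by character (the first differing letter decides):
  'nsu' < 'qpcwv' since 'n' < 'q' at position 1
  'qpcwv' < 'rjj' since 'q' < 'r' at position 1
  'rjj' < 'rjmpfp' since 'j' < 'm' at position 3
  'rjmpfp' < 'uhyck' since 'r' < 'u' at position 1
  'uhyck' < 'uimro' since 'h' < 'i' at position 2
  'uimro' < 'xwg' since 'u' < 'x' at position 1
Chaining these comparisons gives the alphabetical order.
Final answer: ['nsu', 'qpcwv', 'rjj', 'rjmpfp', 'uhyck', 'uimro', 'xwg']


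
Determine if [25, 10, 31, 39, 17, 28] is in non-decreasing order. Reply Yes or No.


Check consecutive pairs:
  25 <= 10? False
  10 <= 31? True
  31 <= 39? True
  39 <= 17? False
  17 <= 28? True
2 consecutive pair(s) are out of order, so the list is not sorted.
Final answer: No


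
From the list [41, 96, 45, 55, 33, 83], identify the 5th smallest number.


Sort ascending: [33, 41, 45, 55, 83, 96]
The 5th element (1-indexed) is at index 4.
Value = 83
Final answer: 83


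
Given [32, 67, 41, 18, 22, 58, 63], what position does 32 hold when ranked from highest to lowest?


Sort descending: [67, 63, 58, 41, 32, 22, 18]
Find 32 in the sorted list.
32 is at position 5.
Final answer: 5


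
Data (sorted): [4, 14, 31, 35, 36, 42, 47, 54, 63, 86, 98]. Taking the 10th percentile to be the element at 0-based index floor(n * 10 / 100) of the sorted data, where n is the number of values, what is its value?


The dataset has n = 11 elements.
Index = floor(11 * 10 / 100) = floor(110 / 100) = floor(1.1) = 1
Counting from index 0 in the sorted data, the element at index 1 is 14.
Final answer: 14


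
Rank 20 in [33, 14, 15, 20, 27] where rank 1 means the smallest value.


Sort ascending: [14, 15, 20, 27, 33]
Find 20 in the sorted list.
20 is at position 3 (1-indexed).
Final answer: 3


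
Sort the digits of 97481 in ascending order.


The number 97481 has digits: 9, 7, 4, 8, 1
Sorted: 1, 4, 7, 8, 9
Joining the sorted digits gives the result.
Final answer: 14789


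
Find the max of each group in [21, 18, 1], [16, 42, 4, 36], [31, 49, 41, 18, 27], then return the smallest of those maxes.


Find max of each group:
  Group 1: [21, 18, 1] -> max = 21
  Group 2: [16, 42, 4, 36] -> max = 42
  Group 3: [31, 49, 41, 18, 27] -> max = 49
Maxes: [21, 42, 49]
Minimum of maxes = 21
Final answer: 21


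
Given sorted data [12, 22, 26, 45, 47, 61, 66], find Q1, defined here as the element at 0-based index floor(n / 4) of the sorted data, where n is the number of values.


The list has n = 7 elements.
Q1 index = floor(7 / 4) = floor(1.75) = 1
Counting from index 0 in the sorted data, the element at index 1 is 22.
Final answer: 22


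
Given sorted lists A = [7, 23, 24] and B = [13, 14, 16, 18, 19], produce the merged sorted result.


List A: [7, 23, 24]
List B: [13, 14, 16, 18, 19]
Repeatedly compare the front elements and take the smaller:
  7 vs 13 -> take 7
  23 vs 13 -> take 13
  23 vs 14 -> take 14
  23 vs 16 -> take 16
  23 vs 18 -> take 18
  23 vs 19 -> take 19
  B is exhausted; append the rest of A: [23, 24]
Final answer: [7, 13, 14, 16, 18, 19, 23, 24]


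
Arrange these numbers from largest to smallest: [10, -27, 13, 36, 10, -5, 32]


Original list: [10, -27, 13, 36, 10, -5, 32]
Repeatedly take the largest remaining element:
  Remaining [10, -27, 13, 36, 10, -5, 32] -> largest is 36
  Remaining [10, -27, 13, 10, -5, 32] -> largest is 32
  Remaining [10, -27, 13, 10, -5] -> largest is 13
  Remaining [10, -27, 10, -5] -> largest is 10
  Remaining [-27, 10, -5] -> largest is 10
  Remaining [-27, -5] -> largest is -5
  Remaining [-27] -> largest is -27
Collecting the picks in order gives the descending list.
Final answer: [36, 32, 13, 10, 10, -5, -27]


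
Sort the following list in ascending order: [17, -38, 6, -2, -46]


Original list: [17, -38, 6, -2, -46]
Repeatedly take the smallest remaining element:
  Remaining [17, -38, 6, -2, -46] -> smallest is -46
  Remaining [17, -38, 6, -2] -> smallest is -38
  Remaining [17, 6, -2] -> smallest is -2
  Remaining [17, 6] -> smallest is 6
  Remaining [17] -> smallest is 17
Collecting the picks in order gives the sorted list.
Final answer: [-46, -38, -2, 6, 17]


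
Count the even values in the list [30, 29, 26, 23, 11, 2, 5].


Check each element:
  30 is even
  29 is odd
  26 is even
  23 is odd
  11 is odd
  2 is even
  5 is odd
Evens: [30, 26, 2]
Count of evens = 3
Final answer: 3


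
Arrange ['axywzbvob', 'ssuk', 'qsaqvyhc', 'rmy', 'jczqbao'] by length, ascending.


Compute lengths:
  'axywzbvob' has length 9
  'ssuk' has length 4
  'qsaqvyhc' has length 8
  'rmy' has length 3
  'jczqbao' has length 7
Lengths in increasing order: 3 < 4 < 7 < 8 < 9
Listing the words in that order gives the answer.
Final answer: ['rmy', 'ssuk', 'jczqbao', 'qsaqvyhc', 'axywzbvob']


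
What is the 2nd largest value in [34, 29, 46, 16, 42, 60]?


Sort descending: [60, 46, 42, 34, 29, 16]
The 2nd element (1-indexed) is at index 1.
Value = 46
Final answer: 46


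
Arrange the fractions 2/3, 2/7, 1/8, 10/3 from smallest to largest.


Convert to decimal for comparison:
  2/3 = 0.6667
  2/7 = 0.2857
  1/8 = 0.125
  10/3 = 3.3333
Decimals in increasing order: 0.125 < 0.2857 < 0.6667 < 3.3333
Writing each back as its fraction gives the sorted order.
Final answer: 1/8, 2/7, 2/3, 10/3


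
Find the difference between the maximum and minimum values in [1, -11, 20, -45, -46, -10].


Maximum value: 20
Minimum value: -46
Range = 20 - (-46) = 66
Final answer: 66


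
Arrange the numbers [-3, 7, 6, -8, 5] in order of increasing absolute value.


Compute absolute values:
  |-3| = 3
  |7| = 7
  |6| = 6
  |-8| = 8
  |5| = 5
Absolute values in increasing order: 3 < 5 < 6 < 7 < 8
Listing the original numbers in that order gives the answer.
Final answer: [-3, 5, 6, 7, -8]


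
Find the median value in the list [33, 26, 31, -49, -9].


First, sort the list: [-49, -9, 26, 31, 33]
The list has 5 elements (odd count).
The middle index is 2 (0-based), and the element there is 26.
Final answer: 26


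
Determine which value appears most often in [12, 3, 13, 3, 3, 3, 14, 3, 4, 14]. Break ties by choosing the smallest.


Count the frequency of each value:
  3 appears 5 time(s)
  4 appears 1 time(s)
  12 appears 1 time(s)
  13 appears 1 time(s)
  14 appears 2 time(s)
Maximum frequency is 5.
Only 3 reaches that frequency, so it is the mode.
Final answer: 3


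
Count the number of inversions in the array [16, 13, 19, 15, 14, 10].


For each element, count the later elements that are smaller than it:
  16 (index 0): smaller elements after it = [13, 15, 14, 10] -> 4
  13 (index 1): smaller elements after it = [10] -> 1
  19 (index 2): smaller elements after it = [15, 14, 10] -> 3
  15 (index 3): smaller elements after it = [14, 10] -> 2
  14 (index 4): smaller elements after it = [10] -> 1
Total inversions = 4 + 1 + 3 + 2 + 1 = 11
Final answer: 11


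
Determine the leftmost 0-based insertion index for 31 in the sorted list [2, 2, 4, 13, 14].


List is sorted: [2, 2, 4, 13, 14]
We need the leftmost position where 31 can be inserted, i.e. the first index whose element is >= 31 (or the end of the list if none is).
Binary search with low=0, high=5 (0-based indices):
  low=0, high=5, mid=2: a[2]=4 < 31, so low = 3
  low=3, high=5, mid=4: a[4]=14 < 31, so low = 5
Now low = high = 5, so the insertion index is 5.
Final answer: 5


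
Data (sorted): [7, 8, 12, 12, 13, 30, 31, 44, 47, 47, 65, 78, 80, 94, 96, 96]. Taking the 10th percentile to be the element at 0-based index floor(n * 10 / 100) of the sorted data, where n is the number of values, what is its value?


The dataset has n = 16 elements.
Index = floor(16 * 10 / 100) = floor(160 / 100) = floor(1.6) = 1
Counting from index 0 in the sorted data, the element at index 1 is 8.
Final answer: 8


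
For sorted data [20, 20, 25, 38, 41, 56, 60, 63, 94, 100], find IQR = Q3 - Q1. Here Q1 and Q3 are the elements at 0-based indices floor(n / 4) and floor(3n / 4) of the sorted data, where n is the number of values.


The data has n = 10 elements.
Q1 index = floor(10 / 4) = floor(2.5) = 2; Q3 index = floor(3 * 10 / 4) = floor(7.5) = 7
Q1 = element at index 2 = 25
Q3 = element at index 7 = 63
IQR = 63 - 25 = 38
Final answer: 38


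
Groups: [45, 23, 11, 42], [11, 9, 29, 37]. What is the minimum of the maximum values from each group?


Find max of each group:
  Group 1: [45, 23, 11, 42] -> max = 45
  Group 2: [11, 9, 29, 37] -> max = 37
Maxes: [45, 37]
Minimum of maxes = 37
Final answer: 37


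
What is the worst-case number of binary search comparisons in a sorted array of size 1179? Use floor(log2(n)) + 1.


Binary search halves the search space each step.
Maximum comparisons = floor(log2(1179)) + 1
log2(1179) = 10.2033
floor(log2(1179)) = 10, so 10 + 1 = 11
Final answer: 11


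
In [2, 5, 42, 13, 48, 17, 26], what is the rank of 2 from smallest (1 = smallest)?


Sort ascending: [2, 5, 13, 17, 26, 42, 48]
Find 2 in the sorted list.
2 is at position 1 (1-indexed).
Final answer: 1


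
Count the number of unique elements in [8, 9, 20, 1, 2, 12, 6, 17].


List all unique values:
Distinct values: [1, 2, 6, 8, 9, 12, 17, 20]
Count = 8
Final answer: 8


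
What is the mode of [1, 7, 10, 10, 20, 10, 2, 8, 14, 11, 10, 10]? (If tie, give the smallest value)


Count the frequency of each value:
  1 appears 1 time(s)
  2 appears 1 time(s)
  7 appears 1 time(s)
  8 appears 1 time(s)
  10 appears 5 time(s)
  11 appears 1 time(s)
  14 appears 1 time(s)
  20 appears 1 time(s)
Maximum frequency is 5.
Only 10 reaches that frequency, so it is the mode.
Final answer: 10


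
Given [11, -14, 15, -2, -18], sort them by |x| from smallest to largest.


Compute absolute values:
  |11| = 11
  |-14| = 14
  |15| = 15
  |-2| = 2
  |-18| = 18
Absolute values in increasing order: 2 < 11 < 14 < 15 < 18
Listing the original numbers in that order gives the answer.
Final answer: [-2, 11, -14, 15, -18]


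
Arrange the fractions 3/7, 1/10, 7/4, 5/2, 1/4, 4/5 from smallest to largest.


Convert to decimal for comparison:
  3/7 = 0.4286
  1/10 = 0.1
  7/4 = 1.75
  5/2 = 2.5
  1/4 = 0.25
  4/5 = 0.8
Decimals in increasing order: 0.1 < 0.25 < 0.4286 < 0.8 < 1.75 < 2.5
Writing each back as its fraction gives the sorted order.
Final answer: 1/10, 1/4, 3/7, 4/5, 7/4, 5/2


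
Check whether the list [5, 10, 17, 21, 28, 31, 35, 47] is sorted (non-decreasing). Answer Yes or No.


Check consecutive pairs:
  5 <= 10? True
  10 <= 17? True
  17 <= 21? True
  21 <= 28? True
  28 <= 31? True
  31 <= 35? True
  35 <= 47? True
Every consecutive pair is in order, so the list is non-decreasing.
Final answer: Yes


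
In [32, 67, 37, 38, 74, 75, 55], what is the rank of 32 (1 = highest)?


Sort descending: [75, 74, 67, 55, 38, 37, 32]
Find 32 in the sorted list.
32 is at position 7.
Final answer: 7


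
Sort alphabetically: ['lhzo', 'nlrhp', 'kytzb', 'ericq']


Compare strings character by character (the first differing letter decides):
  'ericq' < 'kytzb' since 'e' < 'k' at position 1
  'kytzb' < 'lhzo' since 'k' < 'l' at position 1
  'lhzo' < 'nlrhp' since 'l' < 'n' at position 1
Chaining these comparisons gives the alphabetical order.
Final answer: ['ericq', 'kytzb', 'lhzo', 'nlrhp']


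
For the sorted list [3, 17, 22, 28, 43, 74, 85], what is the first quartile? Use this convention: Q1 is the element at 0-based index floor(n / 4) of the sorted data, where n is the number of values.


The list has n = 7 elements.
Q1 index = floor(7 / 4) = floor(1.75) = 1
Counting from index 0 in the sorted data, the element at index 1 is 17.
Final answer: 17


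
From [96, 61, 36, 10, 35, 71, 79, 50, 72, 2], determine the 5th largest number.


Sort descending: [96, 79, 72, 71, 61, 50, 36, 35, 10, 2]
The 5th element (1-indexed) is at index 4.
Value = 61
Final answer: 61


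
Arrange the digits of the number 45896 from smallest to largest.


The number 45896 has digits: 4, 5, 8, 9, 6
Sorted: 4, 5, 6, 8, 9
Joining the sorted digits gives the result.
Final answer: 45689


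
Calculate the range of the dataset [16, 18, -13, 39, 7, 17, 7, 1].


Maximum value: 39
Minimum value: -13
Range = 39 - (-13) = 52
Final answer: 52


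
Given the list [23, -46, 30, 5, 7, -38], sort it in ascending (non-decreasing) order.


Original list: [23, -46, 30, 5, 7, -38]
Repeatedly take the smallest remaining element:
  Remaining [23, -46, 30, 5, 7, -38] -> smallest is -46
  Remaining [23, 30, 5, 7, -38] -> smallest is -38
  Remaining [23, 30, 5, 7] -> smallest is 5
  Remaining [23, 30, 7] -> smallest is 7
  Remaining [23, 30] -> smallest is 23
  Remaining [30] -> smallest is 30
Collecting the picks in order gives the sorted list.
Final answer: [-46, -38, 5, 7, 23, 30]


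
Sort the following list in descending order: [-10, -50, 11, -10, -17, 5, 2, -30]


Original list: [-10, -50, 11, -10, -17, 5, 2, -30]
Repeatedly take the largest remaining element:
  Remaining [-10, -50, 11, -10, -17, 5, 2, -30] -> largest is 11
  Remaining [-10, -50, -10, -17, 5, 2, -30] -> largest is 5
  Remaining [-10, -50, -10, -17, 2, -30] -> largest is 2
  Remaining [-10, -50, -10, -17, -30] -> largest is -10
  Remaining [-50, -10, -17, -30] -> largest is -10
  Remaining [-50, -17, -30] -> largest is -17
  Remaining [-50, -30] -> largest is -30
  Remaining [-50] -> largest is -50
Collecting the picks in order gives the descending list.
Final answer: [11, 5, 2, -10, -10, -17, -30, -50]


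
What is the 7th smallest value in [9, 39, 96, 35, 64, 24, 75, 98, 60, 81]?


Sort ascending: [9, 24, 35, 39, 60, 64, 75, 81, 96, 98]
The 7th element (1-indexed) is at index 6.
Value = 75
Final answer: 75


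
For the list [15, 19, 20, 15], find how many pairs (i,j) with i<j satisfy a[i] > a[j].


For each element, count the later elements that are smaller than it:
  15 (index 0): smaller elements after it = [] -> 0
  19 (index 1): smaller elements after it = [15] -> 1
  20 (index 2): smaller elements after it = [15] -> 1
Total inversions = 0 + 1 + 1 = 2
Final answer: 2


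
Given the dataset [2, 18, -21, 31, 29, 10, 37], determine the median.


First, sort the list: [-21, 2, 10, 18, 29, 31, 37]
The list has 7 elements (odd count).
The middle index is 3 (0-based), and the element there is 18.
Final answer: 18


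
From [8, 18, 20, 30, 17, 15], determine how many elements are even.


Check each element:
  8 is even
  18 is even
  20 is even
  30 is even
  17 is odd
  15 is odd
Evens: [8, 18, 20, 30]
Count of evens = 4
Final answer: 4


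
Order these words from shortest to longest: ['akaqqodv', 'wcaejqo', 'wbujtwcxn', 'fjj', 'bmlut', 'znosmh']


Compute lengths:
  'akaqqodv' has length 8
  'wcaejqo' has length 7
  'wbujtwcxn' has length 9
  'fjj' has length 3
  'bmlut' has length 5
  'znosmh' has length 6
Lengths in increasing order: 3 < 5 < 6 < 7 < 8 < 9
Listing the words in that order gives the answer.
Final answer: ['fjj', 'bmlut', 'znosmh', 'wcaejqo', 'akaqqodv', 'wbujtwcxn']


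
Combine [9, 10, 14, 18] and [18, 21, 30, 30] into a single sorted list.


List A: [9, 10, 14, 18]
List B: [18, 21, 30, 30]
Repeatedly compare the front elements and take the smaller:
  9 vs 18 -> take 9
  10 vs 18 -> take 10
  14 vs 18 -> take 14
  18 vs 18 -> take 18
  A is exhausted; append the rest of B: [18, 21, 30, 30]
Final answer: [9, 10, 14, 18, 18, 21, 30, 30]


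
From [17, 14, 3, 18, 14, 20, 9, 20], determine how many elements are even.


Check each element:
  17 is odd
  14 is even
  3 is odd
  18 is even
  14 is even
  20 is even
  9 is odd
  20 is even
Evens: [14, 18, 14, 20, 20]
Count of evens = 5
Final answer: 5


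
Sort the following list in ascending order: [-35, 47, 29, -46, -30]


Original list: [-35, 47, 29, -46, -30]
Repeatedly take the smallest remaining element:
  Remaining [-35, 47, 29, -46, -30] -> smallest is -46
  Remaining [-35, 47, 29, -30] -> smallest is -35
  Remaining [47, 29, -30] -> smallest is -30
  Remaining [47, 29] -> smallest is 29
  Remaining [47] -> smallest is 47
Collecting the picks in order gives the sorted list.
Final answer: [-46, -35, -30, 29, 47]


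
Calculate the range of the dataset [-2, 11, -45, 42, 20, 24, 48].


Maximum value: 48
Minimum value: -45
Range = 48 - (-45) = 93
Final answer: 93


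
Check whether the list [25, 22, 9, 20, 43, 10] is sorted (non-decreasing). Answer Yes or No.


Check consecutive pairs:
  25 <= 22? False
  22 <= 9? False
  9 <= 20? True
  20 <= 43? True
  43 <= 10? False
3 consecutive pair(s) are out of order, so the list is not sorted.
Final answer: No


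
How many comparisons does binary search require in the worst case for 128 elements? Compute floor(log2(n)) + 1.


Binary search halves the search space each step.
Maximum comparisons = floor(log2(128)) + 1
log2(128) = 7.0
floor(log2(128)) = 7, so 7 + 1 = 8
Final answer: 8


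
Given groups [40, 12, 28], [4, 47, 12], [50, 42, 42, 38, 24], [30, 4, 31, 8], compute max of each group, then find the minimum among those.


Find max of each group:
  Group 1: [40, 12, 28] -> max = 40
  Group 2: [4, 47, 12] -> max = 47
  Group 3: [50, 42, 42, 38, 24] -> max = 50
  Group 4: [30, 4, 31, 8] -> max = 31
Maxes: [40, 47, 50, 31]
Minimum of maxes = 31
Final answer: 31


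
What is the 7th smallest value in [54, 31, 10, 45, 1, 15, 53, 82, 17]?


Sort ascending: [1, 10, 15, 17, 31, 45, 53, 54, 82]
The 7th element (1-indexed) is at index 6.
Value = 53
Final answer: 53


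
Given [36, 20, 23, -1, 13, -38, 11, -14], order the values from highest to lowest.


Original list: [36, 20, 23, -1, 13, -38, 11, -14]
Repeatedly take the largest remaining element:
  Remaining [36, 20, 23, -1, 13, -38, 11, -14] -> largest is 36
  Remaining [20, 23, -1, 13, -38, 11, -14] -> largest is 23
  Remaining [20, -1, 13, -38, 11, -14] -> largest is 20
  Remaining [-1, 13, -38, 11, -14] -> largest is 13
  Remaining [-1, -38, 11, -14] -> largest is 11
  Remaining [-1, -38, -14] -> largest is -1
  Remaining [-38, -14] -> largest is -14
  Remaining [-38] -> largest is -38
Collecting the picks in order gives the descending list.
Final answer: [36, 23, 20, 13, 11, -1, -14, -38]


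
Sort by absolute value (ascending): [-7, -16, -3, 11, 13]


Compute absolute values:
  |-7| = 7
  |-16| = 16
  |-3| = 3
  |11| = 11
  |13| = 13
Absolute values in increasing order: 3 < 7 < 11 < 13 < 16
Listing the original numbers in that order gives the answer.
Final answer: [-3, -7, 11, 13, -16]


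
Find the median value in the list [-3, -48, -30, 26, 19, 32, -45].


First, sort the list: [-48, -45, -30, -3, 19, 26, 32]
The list has 7 elements (odd count).
The middle index is 3 (0-based), and the element there is -3.
Final answer: -3


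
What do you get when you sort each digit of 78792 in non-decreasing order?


The number 78792 has digits: 7, 8, 7, 9, 2
Sorted: 2, 7, 7, 8, 9
Joining the sorted digits gives the result.
Final answer: 27789


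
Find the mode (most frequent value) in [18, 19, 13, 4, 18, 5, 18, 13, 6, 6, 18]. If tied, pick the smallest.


Count the frequency of each value:
  4 appears 1 time(s)
  5 appears 1 time(s)
  6 appears 2 time(s)
  13 appears 2 time(s)
  18 appears 4 time(s)
  19 appears 1 time(s)
Maximum frequency is 4.
Only 18 reaches that frequency, so it is the mode.
Final answer: 18


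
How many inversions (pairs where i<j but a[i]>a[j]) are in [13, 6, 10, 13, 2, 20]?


For each element, count the later elements that are smaller than it:
  13 (index 0): smaller elements after it = [6, 10, 2] -> 3
  6 (index 1): smaller elements after it = [2] -> 1
  10 (index 2): smaller elements after it = [2] -> 1
  13 (index 3): smaller elements after it = [2] -> 1
  2 (index 4): smaller elements after it = [] -> 0
Total inversions = 3 + 1 + 1 + 1 + 0 = 6
Final answer: 6


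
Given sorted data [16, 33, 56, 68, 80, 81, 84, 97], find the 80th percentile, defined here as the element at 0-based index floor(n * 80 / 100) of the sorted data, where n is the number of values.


The dataset has n = 8 elements.
Index = floor(8 * 80 / 100) = floor(640 / 100) = floor(6.4) = 6
Counting from index 0 in the sorted data, the element at index 6 is 84.
Final answer: 84


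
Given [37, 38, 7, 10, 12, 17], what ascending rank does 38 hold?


Sort ascending: [7, 10, 12, 17, 37, 38]
Find 38 in the sorted list.
38 is at position 6 (1-indexed).
Final answer: 6


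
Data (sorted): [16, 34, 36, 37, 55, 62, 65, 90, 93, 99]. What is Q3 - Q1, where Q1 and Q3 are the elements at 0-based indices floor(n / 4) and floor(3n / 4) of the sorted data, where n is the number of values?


The data has n = 10 elements.
Q1 index = floor(10 / 4) = floor(2.5) = 2; Q3 index = floor(3 * 10 / 4) = floor(7.5) = 7
Q1 = element at index 2 = 36
Q3 = element at index 7 = 90
IQR = 90 - 36 = 54
Final answer: 54


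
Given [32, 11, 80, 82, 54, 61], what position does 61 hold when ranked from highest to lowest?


Sort descending: [82, 80, 61, 54, 32, 11]
Find 61 in the sorted list.
61 is at position 3.
Final answer: 3


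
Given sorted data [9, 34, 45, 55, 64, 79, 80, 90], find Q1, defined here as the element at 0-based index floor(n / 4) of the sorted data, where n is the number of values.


The list has n = 8 elements.
Q1 index = floor(8 / 4) = floor(2) = 2
Counting from index 0 in the sorted data, the element at index 2 is 45.
Final answer: 45


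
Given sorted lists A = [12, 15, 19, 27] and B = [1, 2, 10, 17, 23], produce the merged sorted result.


List A: [12, 15, 19, 27]
List B: [1, 2, 10, 17, 23]
Repeatedly compare the front elements and take the smaller:
  12 vs 1 -> take 1
  12 vs 2 -> take 2
  12 vs 10 -> take 10
  12 vs 17 -> take 12
  15 vs 17 -> take 15
  19 vs 17 -> take 17
  19 vs 23 -> take 19
  27 vs 23 -> take 23
  B is exhausted; append the rest of A: [27]
Final answer: [1, 2, 10, 12, 15, 17, 19, 23, 27]


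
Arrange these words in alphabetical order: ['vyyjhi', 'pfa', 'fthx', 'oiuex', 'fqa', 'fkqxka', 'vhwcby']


Compare strings character by character (the first differing letter decides):
  'fkqxka' < 'fqa' since 'k' < 'q' at position 2
  'fqa' < 'fthx' since 'q' < 't' at position 2
  'fthx' < 'oiuex' since 'f' < 'o' at position 1
  'oiuex' < 'pfa' since 'o' < 'p' at position 1
  'pfa' < 'vhwcby' since 'p' < 'v' at position 1
  'vhwcby' < 'vyyjhi' since 'h' < 'y' at position 2
Chaining these comparisons gives the alphabetical order.
Final answer: ['fkqxka', 'fqa', 'fthx', 'oiuex', 'pfa', 'vhwcby', 'vyyjhi']


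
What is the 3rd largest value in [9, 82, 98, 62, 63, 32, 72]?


Sort descending: [98, 82, 72, 63, 62, 32, 9]
The 3rd element (1-indexed) is at index 2.
Value = 72
Final answer: 72


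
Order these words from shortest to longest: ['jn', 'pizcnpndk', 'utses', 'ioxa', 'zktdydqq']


Compute lengths:
  'jn' has length 2
  'pizcnpndk' has length 9
  'utses' has length 5
  'ioxa' has length 4
  'zktdydqq' has length 8
Lengths in increasing order: 2 < 4 < 5 < 8 < 9
Listing the words in that order gives the answer.
Final answer: ['jn', 'ioxa', 'utses', 'zktdydqq', 'pizcnpndk']


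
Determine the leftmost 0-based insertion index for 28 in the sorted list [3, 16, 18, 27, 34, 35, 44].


List is sorted: [3, 16, 18, 27, 34, 35, 44]
We need the leftmost position where 28 can be inserted, i.e. the first index whose element is >= 28 (or the end of the list if none is).
Binary search with low=0, high=7 (0-based indices):
  low=0, high=7, mid=3: a[3]=27 < 28, so low = 4
  low=4, high=7, mid=5: a[5]=35 >= 28, so high = 5
  low=4, high=5, mid=4: a[4]=34 >= 28, so high = 4
Now low = high = 4, so the insertion index is 4.
Final answer: 4


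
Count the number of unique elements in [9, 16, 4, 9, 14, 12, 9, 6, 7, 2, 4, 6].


List all unique values:
Distinct values: [2, 4, 6, 7, 9, 12, 14, 16]
Count = 8
Final answer: 8


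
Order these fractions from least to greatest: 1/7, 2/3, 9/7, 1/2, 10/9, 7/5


Convert to decimal for comparison:
  1/7 = 0.1429
  2/3 = 0.6667
  9/7 = 1.2857
  1/2 = 0.5
  10/9 = 1.1111
  7/5 = 1.4
Decimals in increasing order: 0.1429 < 0.5 < 0.6667 < 1.1111 < 1.2857 < 1.4
Writing each back as its fraction gives the sorted order.
Final answer: 1/7, 1/2, 2/3, 10/9, 9/7, 7/5


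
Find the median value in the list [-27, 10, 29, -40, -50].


First, sort the list: [-50, -40, -27, 10, 29]
The list has 5 elements (odd count).
The middle index is 2 (0-based), and the element there is -27.
Final answer: -27


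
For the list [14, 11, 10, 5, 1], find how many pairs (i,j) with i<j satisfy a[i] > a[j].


For each element, count the later elements that are smaller than it:
  14 (index 0): smaller elements after it = [11, 10, 5, 1] -> 4
  11 (index 1): smaller elements after it = [10, 5, 1] -> 3
  10 (index 2): smaller elements after it = [5, 1] -> 2
  5 (index 3): smaller elements after it = [1] -> 1
Total inversions = 4 + 3 + 2 + 1 = 10
Final answer: 10


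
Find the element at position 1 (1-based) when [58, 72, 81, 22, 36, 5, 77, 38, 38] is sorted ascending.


Sort ascending: [5, 22, 36, 38, 38, 58, 72, 77, 81]
The 1st element (1-indexed) is at index 0.
Value = 5
Final answer: 5


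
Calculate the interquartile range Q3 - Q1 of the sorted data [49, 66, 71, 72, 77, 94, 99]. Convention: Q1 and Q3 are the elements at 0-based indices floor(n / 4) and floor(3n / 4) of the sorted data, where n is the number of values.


The data has n = 7 elements.
Q1 index = floor(7 / 4) = floor(1.75) = 1; Q3 index = floor(3 * 7 / 4) = floor(5.25) = 5
Q1 = element at index 1 = 66
Q3 = element at index 5 = 94
IQR = 94 - 66 = 28
Final answer: 28


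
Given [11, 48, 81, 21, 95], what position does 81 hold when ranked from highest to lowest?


Sort descending: [95, 81, 48, 21, 11]
Find 81 in the sorted list.
81 is at position 2.
Final answer: 2


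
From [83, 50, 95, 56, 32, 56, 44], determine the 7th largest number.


Sort descending: [95, 83, 56, 56, 50, 44, 32]
The 7th element (1-indexed) is at index 6.
Value = 32
Final answer: 32


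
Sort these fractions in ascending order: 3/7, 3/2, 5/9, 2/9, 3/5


Convert to decimal for comparison:
  3/7 = 0.4286
  3/2 = 1.5
  5/9 = 0.5556
  2/9 = 0.2222
  3/5 = 0.6
Decimals in increasing order: 0.2222 < 0.4286 < 0.5556 < 0.6 < 1.5
Writing each back as its fraction gives the sorted order.
Final answer: 2/9, 3/7, 5/9, 3/5, 3/2


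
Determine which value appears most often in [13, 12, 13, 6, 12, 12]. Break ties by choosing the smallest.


Count the frequency of each value:
  6 appears 1 time(s)
  12 appears 3 time(s)
  13 appears 2 time(s)
Maximum frequency is 3.
Only 12 reaches that frequency, so it is the mode.
Final answer: 12


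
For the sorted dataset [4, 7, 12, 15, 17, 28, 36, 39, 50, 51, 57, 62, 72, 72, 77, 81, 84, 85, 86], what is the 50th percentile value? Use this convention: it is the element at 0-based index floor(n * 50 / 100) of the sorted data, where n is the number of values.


The dataset has n = 19 elements.
Index = floor(19 * 50 / 100) = floor(950 / 100) = floor(9.5) = 9
Counting from index 0 in the sorted data, the element at index 9 is 51.
Final answer: 51


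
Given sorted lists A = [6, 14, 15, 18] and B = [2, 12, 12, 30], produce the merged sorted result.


List A: [6, 14, 15, 18]
List B: [2, 12, 12, 30]
Repeatedly compare the front elements and take the smaller:
  6 vs 2 -> take 2
  6 vs 12 -> take 6
  14 vs 12 -> take 12
  14 vs 12 -> take 12
  14 vs 30 -> take 14
  15 vs 30 -> take 15
  18 vs 30 -> take 18
  A is exhausted; append the rest of B: [30]
Final answer: [2, 6, 12, 12, 14, 15, 18, 30]


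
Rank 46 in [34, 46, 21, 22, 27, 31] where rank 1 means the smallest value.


Sort ascending: [21, 22, 27, 31, 34, 46]
Find 46 in the sorted list.
46 is at position 6 (1-indexed).
Final answer: 6


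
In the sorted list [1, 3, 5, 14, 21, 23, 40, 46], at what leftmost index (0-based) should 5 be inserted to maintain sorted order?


List is sorted: [1, 3, 5, 14, 21, 23, 40, 46]
We need the leftmost position where 5 can be inserted, i.e. the first index whose element is >= 5 (or the end of the list if none is).
Binary search with low=0, high=8 (0-based indices):
  low=0, high=8, mid=4: a[4]=21 >= 5, so high = 4
  low=0, high=4, mid=2: a[2]=5 >= 5, so high = 2
  low=0, high=2, mid=1: a[1]=3 < 5, so low = 2
Now low = high = 2, so the insertion index is 2.
Final answer: 2


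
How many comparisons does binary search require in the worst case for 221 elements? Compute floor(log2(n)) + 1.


Binary search halves the search space each step.
Maximum comparisons = floor(log2(221)) + 1
log2(221) = 7.7879
floor(log2(221)) = 7, so 7 + 1 = 8
Final answer: 8


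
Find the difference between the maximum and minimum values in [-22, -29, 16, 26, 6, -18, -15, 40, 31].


Maximum value: 40
Minimum value: -29
Range = 40 - (-29) = 69
Final answer: 69


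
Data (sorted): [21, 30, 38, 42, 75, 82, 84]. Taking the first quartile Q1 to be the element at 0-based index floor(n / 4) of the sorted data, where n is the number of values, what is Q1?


The list has n = 7 elements.
Q1 index = floor(7 / 4) = floor(1.75) = 1
Counting from index 0 in the sorted data, the element at index 1 is 30.
Final answer: 30


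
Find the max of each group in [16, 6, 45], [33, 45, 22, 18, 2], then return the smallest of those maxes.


Find max of each group:
  Group 1: [16, 6, 45] -> max = 45
  Group 2: [33, 45, 22, 18, 2] -> max = 45
Maxes: [45, 45]
Minimum of maxes = 45
Final answer: 45


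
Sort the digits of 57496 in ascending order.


The number 57496 has digits: 5, 7, 4, 9, 6
Sorted: 4, 5, 6, 7, 9
Joining the sorted digits gives the result.
Final answer: 45679


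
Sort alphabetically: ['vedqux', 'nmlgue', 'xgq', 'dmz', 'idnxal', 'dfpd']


Compare strings character by character (the first differing letter decides):
  'dfpd' < 'dmz' since 'f' < 'm' at position 2
  'dmz' < 'idnxal' since 'd' < 'i' at position 1
  'idnxal' < 'nmlgue' since 'i' < 'n' at position 1
  'nmlgue' < 'vedqux' since 'n' < 'v' at position 1
  'vedqux' < 'xgq' since 'v' < 'x' at position 1
Chaining these comparisons gives the alphabetical order.
Final answer: ['dfpd', 'dmz', 'idnxal', 'nmlgue', 'vedqux', 'xgq']


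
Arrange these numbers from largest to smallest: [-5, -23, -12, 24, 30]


Original list: [-5, -23, -12, 24, 30]
Repeatedly take the largest remaining element:
  Remaining [-5, -23, -12, 24, 30] -> largest is 30
  Remaining [-5, -23, -12, 24] -> largest is 24
  Remaining [-5, -23, -12] -> largest is -5
  Remaining [-23, -12] -> largest is -12
  Remaining [-23] -> largest is -23
Collecting the picks in order gives the descending list.
Final answer: [30, 24, -5, -12, -23]


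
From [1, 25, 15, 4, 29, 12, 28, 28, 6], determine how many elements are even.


Check each element:
  1 is odd
  25 is odd
  15 is odd
  4 is even
  29 is odd
  12 is even
  28 is even
  28 is even
  6 is even
Evens: [4, 12, 28, 28, 6]
Count of evens = 5
Final answer: 5


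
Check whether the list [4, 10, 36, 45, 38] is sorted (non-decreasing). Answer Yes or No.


Check consecutive pairs:
  4 <= 10? True
  10 <= 36? True
  36 <= 45? True
  45 <= 38? False
1 consecutive pair(s) are out of order, so the list is not sorted.
Final answer: No


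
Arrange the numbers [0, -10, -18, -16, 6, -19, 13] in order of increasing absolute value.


Compute absolute values:
  |0| = 0
  |-10| = 10
  |-18| = 18
  |-16| = 16
  |6| = 6
  |-19| = 19
  |13| = 13
Absolute values in increasing order: 0 < 6 < 10 < 13 < 16 < 18 < 19
Listing the original numbers in that order gives the answer.
Final answer: [0, 6, -10, 13, -16, -18, -19]


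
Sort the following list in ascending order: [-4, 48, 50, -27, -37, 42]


Original list: [-4, 48, 50, -27, -37, 42]
Repeatedly take the smallest remaining element:
  Remaining [-4, 48, 50, -27, -37, 42] -> smallest is -37
  Remaining [-4, 48, 50, -27, 42] -> smallest is -27
  Remaining [-4, 48, 50, 42] -> smallest is -4
  Remaining [48, 50, 42] -> smallest is 42
  Remaining [48, 50] -> smallest is 48
  Remaining [50] -> smallest is 50
Collecting the picks in order gives the sorted list.
Final answer: [-37, -27, -4, 42, 48, 50]


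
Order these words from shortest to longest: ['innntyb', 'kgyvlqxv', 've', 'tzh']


Compute lengths:
  'innntyb' has length 7
  'kgyvlqxv' has length 8
  've' has length 2
  'tzh' has length 3
Lengths in increasing order: 2 < 3 < 7 < 8
Listing the words in that order gives the answer.
Final answer: ['ve', 'tzh', 'innntyb', 'kgyvlqxv']


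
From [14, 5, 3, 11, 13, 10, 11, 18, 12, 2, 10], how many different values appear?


List all unique values:
Distinct values: [2, 3, 5, 10, 11, 12, 13, 14, 18]
Count = 9
Final answer: 9


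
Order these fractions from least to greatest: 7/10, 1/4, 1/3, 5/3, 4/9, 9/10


Convert to decimal for comparison:
  7/10 = 0.7
  1/4 = 0.25
  1/3 = 0.3333
  5/3 = 1.6667
  4/9 = 0.4444
  9/10 = 0.9
Decimals in increasing order: 0.25 < 0.3333 < 0.4444 < 0.7 < 0.9 < 1.6667
Writing each back as its fraction gives the sorted order.
Final answer: 1/4, 1/3, 4/9, 7/10, 9/10, 5/3


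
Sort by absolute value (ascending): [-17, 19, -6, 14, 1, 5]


Compute absolute values:
  |-17| = 17
  |19| = 19
  |-6| = 6
  |14| = 14
  |1| = 1
  |5| = 5
Absolute values in increasing order: 1 < 5 < 6 < 14 < 17 < 19
Listing the original numbers in that order gives the answer.
Final answer: [1, 5, -6, 14, -17, 19]


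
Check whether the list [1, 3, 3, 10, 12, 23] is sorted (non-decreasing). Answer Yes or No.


Check consecutive pairs:
  1 <= 3? True
  3 <= 3? True
  3 <= 10? True
  10 <= 12? True
  12 <= 23? True
Every consecutive pair is in order, so the list is non-decreasing.
Final answer: Yes


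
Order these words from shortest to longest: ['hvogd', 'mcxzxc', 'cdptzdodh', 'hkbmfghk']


Compute lengths:
  'hvogd' has length 5
  'mcxzxc' has length 6
  'cdptzdodh' has length 9
  'hkbmfghk' has length 8
Lengths in increasing order: 5 < 6 < 8 < 9
Listing the words in that order gives the answer.
Final answer: ['hvogd', 'mcxzxc', 'hkbmfghk', 'cdptzdodh']
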